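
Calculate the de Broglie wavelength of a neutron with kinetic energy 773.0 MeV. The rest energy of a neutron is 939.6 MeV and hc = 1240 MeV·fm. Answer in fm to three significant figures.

Total energy E = KE + m₀c² = 773.0 + 939.6 = 1712.6 MeV.
(pc)² = E² − (m₀c²)² = (1712.6)² − (939.6)² = 2.050 × 10⁶ MeV², so pc = 1432 MeV.
λ = hc/(pc) = 1240 MeV·fm / 1432 MeV = 0.866 fm.

λ = 0.866 fm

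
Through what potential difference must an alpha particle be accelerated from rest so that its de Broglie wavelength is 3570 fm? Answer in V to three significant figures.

p = h/λ = 6.626 × 10⁻³⁴ / 3.570 × 10⁻¹² = 1.856 × 10⁻²² kg·m/s.
KE = p²/(2m) = 2.592 × 10⁻¹⁸ J.
V = KE/2e = 2.592 × 10⁻¹⁸ / (2 × 1.602 × 10⁻¹⁹) = 8.09 V.

V = 8.09 V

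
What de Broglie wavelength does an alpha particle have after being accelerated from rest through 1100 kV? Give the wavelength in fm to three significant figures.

KE = 2eV = 2 × 1.602 × 10⁻¹⁹ × 1.100 × 10⁶ = 3.524 × 10⁻¹³ J.
p = √(2mKE) = √(2 × 6.645 × 10⁻²⁷ × 3.524 × 10⁻¹³) = 6.844 × 10⁻²⁰ kg·m/s.
λ = h/p = 6.626 × 10⁻³⁴ / 6.844 × 10⁻²⁰ = 9.68 × 10⁻¹⁵ m = 9.68 fm.

λ = 9.68 fm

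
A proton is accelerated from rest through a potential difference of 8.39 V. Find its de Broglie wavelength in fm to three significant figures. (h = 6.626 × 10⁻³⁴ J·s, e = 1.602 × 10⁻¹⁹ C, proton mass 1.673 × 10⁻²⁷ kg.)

KE = eV = 1.602 × 10⁻¹⁹ × 8.390 = 1.344 × 10⁻¹⁸ J.
p = √(2mKE) = √(2 × 1.673 × 10⁻²⁷ × 1.344 × 10⁻¹⁸) = 6.706 × 10⁻²³ kg·m/s.
λ = h/p = 6.626 × 10⁻³⁴ / 6.706 × 10⁻²³ = 9.88 × 10⁻¹² m = 9880 fm.

λ = 9880 fm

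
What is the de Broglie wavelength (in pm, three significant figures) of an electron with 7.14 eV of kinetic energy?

KE = 7.14 eV = 1.144 × 10⁻¹⁸ J.
p = √(2mKE) = √(2 × 9.109 × 10⁻³¹ × 1.144 × 10⁻¹⁸) = 1.444 × 10⁻²⁴ kg·m/s.
λ = h/p = 6.626 × 10⁻³⁴ / 1.444 × 10⁻²⁴ = 4.59 × 10⁻¹⁰ m = 459 pm.

λ = 459 pm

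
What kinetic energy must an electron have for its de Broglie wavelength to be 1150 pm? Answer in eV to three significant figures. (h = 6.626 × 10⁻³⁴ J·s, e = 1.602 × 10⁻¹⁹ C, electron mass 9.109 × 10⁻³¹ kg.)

KE = 1.14 eV

p = h/λ = 6.626 × 10⁻³⁴ / 1.150 × 10⁻⁹ = 5.762 × 10⁻²⁵ kg·m/s.
KE = p²/(2m) = (5.762 × 10⁻²⁵)² / (2 × 9.109 × 10⁻³¹) = 1.822 × 10⁻¹⁹ J = 1.14 eV.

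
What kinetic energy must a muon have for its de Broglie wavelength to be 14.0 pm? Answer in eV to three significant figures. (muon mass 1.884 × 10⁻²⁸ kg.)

p = h/λ = 6.626 × 10⁻³⁴ / 1.400 × 10⁻¹¹ = 4.733 × 10⁻²³ kg·m/s.
KE = p²/(2m) = (4.733 × 10⁻²³)² / (2 × 1.884 × 10⁻²⁸) = 5.945 × 10⁻¹⁸ J = 37.1 eV.

KE = 37.1 eV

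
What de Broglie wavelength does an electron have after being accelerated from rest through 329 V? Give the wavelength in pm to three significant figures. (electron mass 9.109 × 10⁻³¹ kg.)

λ = 67.6 pm

KE = eV = 1.602 × 10⁻¹⁹ × 329.0 = 5.271 × 10⁻¹⁷ J.
p = √(2mKE) = √(2 × 9.109 × 10⁻³¹ × 5.271 × 10⁻¹⁷) = 9.799 × 10⁻²⁴ kg·m/s.
λ = h/p = 6.626 × 10⁻³⁴ / 9.799 × 10⁻²⁴ = 6.76 × 10⁻¹¹ m = 67.6 pm.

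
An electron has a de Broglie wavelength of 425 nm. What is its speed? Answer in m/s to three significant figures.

v = 1710 m/s

p = h/λ = 6.626 × 10⁻³⁴ / 4.250 × 10⁻⁷ = 1.559 × 10⁻²⁷ kg·m/s.
v = p/m = 1.559 × 10⁻²⁷ / 9.109 × 10⁻³¹ = 1.71 × 10³ m/s = 1710 m/s.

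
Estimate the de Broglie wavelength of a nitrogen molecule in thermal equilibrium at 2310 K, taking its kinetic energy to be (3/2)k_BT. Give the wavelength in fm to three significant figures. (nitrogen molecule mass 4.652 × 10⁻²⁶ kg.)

λ = 9930 fm

KE = (3/2)k_BT = 1.5 × 1.381 × 10⁻²³ × 2310 = 4.785 × 10⁻²⁰ J.
p = √(2mKE) = √(2 × 4.652 × 10⁻²⁶ × 4.785 × 10⁻²⁰) = 6.672 × 10⁻²³ kg·m/s.
λ = h/p = 9.93 × 10⁻¹² m = 9930 fm.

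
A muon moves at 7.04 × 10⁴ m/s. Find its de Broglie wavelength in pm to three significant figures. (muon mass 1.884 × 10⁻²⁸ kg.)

λ = 50.0 pm

p = mv = 1.884 × 10⁻²⁸ × 7.04 × 10⁴ = 1.326 × 10⁻²³ kg·m/s.
λ = h/p = 6.626 × 10⁻³⁴ / 1.326 × 10⁻²³ = 5.00 × 10⁻¹¹ m = 50.0 pm.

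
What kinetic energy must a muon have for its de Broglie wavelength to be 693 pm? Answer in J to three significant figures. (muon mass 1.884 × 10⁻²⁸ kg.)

KE = 2.43 × 10⁻²¹ J

p = h/λ = 6.626 × 10⁻³⁴ / 6.930 × 10⁻¹⁰ = 9.561 × 10⁻²⁵ kg·m/s.
KE = p²/(2m) = (9.561 × 10⁻²⁵)² / (2 × 1.884 × 10⁻²⁸) = 2.426 × 10⁻²¹ J = 2.43 × 10⁻²¹ J.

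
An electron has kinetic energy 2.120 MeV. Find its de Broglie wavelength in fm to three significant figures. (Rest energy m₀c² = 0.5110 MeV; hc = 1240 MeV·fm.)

λ = 480 fm

Total energy E = KE + m₀c² = 2.120 + 0.5110 = 2.6310 MeV.
(pc)² = E² − (m₀c²)² = (2.6310)² − (0.5110)² = 6.661 MeV², so pc = 2.581 MeV.
λ = hc/(pc) = 1240 MeV·fm / 2.581 MeV = 480 fm.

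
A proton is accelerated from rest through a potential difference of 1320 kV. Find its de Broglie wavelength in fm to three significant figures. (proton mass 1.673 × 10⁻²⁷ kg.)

KE = eV = 1.602 × 10⁻¹⁹ × 1.320 × 10⁶ = 2.115 × 10⁻¹³ J.
p = √(2mKE) = √(2 × 1.673 × 10⁻²⁷ × 2.115 × 10⁻¹³) = 2.660 × 10⁻²⁰ kg·m/s.
λ = h/p = 6.626 × 10⁻³⁴ / 2.660 × 10⁻²⁰ = 2.49 × 10⁻¹⁴ m = 24.9 fm.

λ = 24.9 fm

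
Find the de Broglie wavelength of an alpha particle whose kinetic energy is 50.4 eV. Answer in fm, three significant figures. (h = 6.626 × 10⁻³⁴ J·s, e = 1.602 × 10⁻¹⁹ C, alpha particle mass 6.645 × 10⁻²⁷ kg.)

λ = 2020 fm

KE = 50.4 eV = 8.074 × 10⁻¹⁸ J.
p = √(2mKE) = √(2 × 6.645 × 10⁻²⁷ × 8.074 × 10⁻¹⁸) = 3.276 × 10⁻²² kg·m/s.
λ = h/p = 6.626 × 10⁻³⁴ / 3.276 × 10⁻²² = 2.02 × 10⁻¹² m = 2020 fm.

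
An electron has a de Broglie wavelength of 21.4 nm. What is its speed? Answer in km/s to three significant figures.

v = 34.0 km/s

p = h/λ = 6.626 × 10⁻³⁴ / 2.140 × 10⁻⁸ = 3.096 × 10⁻²⁶ kg·m/s.
v = p/m = 3.096 × 10⁻²⁶ / 9.109 × 10⁻³¹ = 3.40 × 10⁴ m/s = 34.0 km/s.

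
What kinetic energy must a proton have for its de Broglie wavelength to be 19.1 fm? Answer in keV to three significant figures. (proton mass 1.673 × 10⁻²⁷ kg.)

KE = 2250 keV

p = h/λ = 6.626 × 10⁻³⁴ / 1.910 × 10⁻¹⁴ = 3.469 × 10⁻²⁰ kg·m/s.
KE = p²/(2m) = (3.469 × 10⁻²⁰)² / (2 × 1.673 × 10⁻²⁷) = 3.597 × 10⁻¹³ J = 2250 keV.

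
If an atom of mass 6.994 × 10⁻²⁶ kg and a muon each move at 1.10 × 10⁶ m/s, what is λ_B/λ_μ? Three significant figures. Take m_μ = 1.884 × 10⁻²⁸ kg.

At fixed v, p = mv so λ = h/(mv) ∝ 1/m.
λ_B/λ_μ = m_μ/m_B = 1.884 × 10⁻²⁸/6.994 × 10⁻²⁶ = 2.69 × 10⁻³.

λ_B/λ_μ = 2.69 × 10⁻³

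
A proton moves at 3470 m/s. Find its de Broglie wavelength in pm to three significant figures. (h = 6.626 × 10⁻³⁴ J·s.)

p = mv = 1.673 × 10⁻²⁷ × 3470 = 5.805 × 10⁻²⁴ kg·m/s.
λ = h/p = 6.626 × 10⁻³⁴ / 5.805 × 10⁻²⁴ = 1.14 × 10⁻¹⁰ m = 114 pm.

λ = 114 pm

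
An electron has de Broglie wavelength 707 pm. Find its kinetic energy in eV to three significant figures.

KE = 3.01 eV

p = h/λ = 6.626 × 10⁻³⁴ / 7.070 × 10⁻¹⁰ = 9.372 × 10⁻²⁵ kg·m/s.
KE = p²/(2m) = (9.372 × 10⁻²⁵)² / (2 × 9.109 × 10⁻³¹) = 4.821 × 10⁻¹⁹ J = 3.01 eV.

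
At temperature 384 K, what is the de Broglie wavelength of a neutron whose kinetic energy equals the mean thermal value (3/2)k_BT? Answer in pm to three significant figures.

λ = 128 pm

KE = (3/2)k_BT = 1.5 × 1.381 × 10⁻²³ × 384 = 7.955 × 10⁻²¹ J.
p = √(2mKE) = √(2 × 1.675 × 10⁻²⁷ × 7.955 × 10⁻²¹) = 5.162 × 10⁻²⁴ kg·m/s.
λ = h/p = 1.28 × 10⁻¹⁰ m = 128 pm.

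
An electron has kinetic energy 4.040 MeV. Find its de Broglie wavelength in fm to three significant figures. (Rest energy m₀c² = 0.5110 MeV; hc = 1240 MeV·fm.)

Total energy E = KE + m₀c² = 4.040 + 0.5110 = 4.5510 MeV.
(pc)² = E² − (m₀c²)² = (4.5510)² − (0.5110)² = 20.45 MeV², so pc = 4.522 MeV.
λ = hc/(pc) = 1240 MeV·fm / 4.522 MeV = 274 fm.

λ = 274 fm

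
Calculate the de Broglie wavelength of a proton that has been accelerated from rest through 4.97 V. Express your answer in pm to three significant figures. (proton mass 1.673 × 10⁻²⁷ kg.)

KE = eV = 1.602 × 10⁻¹⁹ × 4.970 = 7.962 × 10⁻¹⁹ J.
p = √(2mKE) = √(2 × 1.673 × 10⁻²⁷ × 7.962 × 10⁻¹⁹) = 5.161 × 10⁻²³ kg·m/s.
λ = h/p = 6.626 × 10⁻³⁴ / 5.161 × 10⁻²³ = 1.28 × 10⁻¹¹ m = 12.8 pm.

λ = 12.8 pm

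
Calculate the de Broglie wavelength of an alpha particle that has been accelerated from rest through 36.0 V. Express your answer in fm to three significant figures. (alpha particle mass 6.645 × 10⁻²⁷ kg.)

λ = 1690 fm

KE = 2eV = 2 × 1.602 × 10⁻¹⁹ × 36.00 = 1.153 × 10⁻¹⁷ J.
p = √(2mKE) = √(2 × 6.645 × 10⁻²⁷ × 1.153 × 10⁻¹⁷) = 3.915 × 10⁻²² kg·m/s.
λ = h/p = 6.626 × 10⁻³⁴ / 3.915 × 10⁻²² = 1.69 × 10⁻¹² m = 1690 fm.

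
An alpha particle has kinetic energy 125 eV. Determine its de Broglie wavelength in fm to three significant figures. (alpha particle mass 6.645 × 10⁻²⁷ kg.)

λ = 1280 fm

KE = 125 eV = 2.003 × 10⁻¹⁷ J.
p = √(2mKE) = √(2 × 6.645 × 10⁻²⁷ × 2.003 × 10⁻¹⁷) = 5.159 × 10⁻²² kg·m/s.
λ = h/p = 6.626 × 10⁻³⁴ / 5.159 × 10⁻²² = 1.28 × 10⁻¹² m = 1280 fm.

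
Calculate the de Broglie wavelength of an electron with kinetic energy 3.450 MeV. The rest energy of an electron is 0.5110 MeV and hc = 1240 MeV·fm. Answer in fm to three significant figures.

Total energy E = KE + m₀c² = 3.450 + 0.5110 = 3.9610 MeV.
(pc)² = E² − (m₀c²)² = (3.9610)² − (0.5110)² = 15.43 MeV², so pc = 3.928 MeV.
λ = hc/(pc) = 1240 MeV·fm / 3.928 MeV = 316 fm.

λ = 316 fm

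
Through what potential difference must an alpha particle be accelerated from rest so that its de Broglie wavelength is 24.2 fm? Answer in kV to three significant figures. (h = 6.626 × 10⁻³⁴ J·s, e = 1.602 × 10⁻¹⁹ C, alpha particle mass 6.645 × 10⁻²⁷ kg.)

V = 176 kV

p = h/λ = 6.626 × 10⁻³⁴ / 2.420 × 10⁻¹⁴ = 2.738 × 10⁻²⁰ kg·m/s.
KE = p²/(2m) = 5.641 × 10⁻¹⁴ J.
V = KE/2e = 5.641 × 10⁻¹⁴ / (2 × 1.602 × 10⁻¹⁹) = 176 kV.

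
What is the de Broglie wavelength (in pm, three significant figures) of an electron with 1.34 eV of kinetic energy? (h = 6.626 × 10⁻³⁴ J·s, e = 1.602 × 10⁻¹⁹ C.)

λ = 1060 pm

KE = 1.34 eV = 2.147 × 10⁻¹⁹ J.
p = √(2mKE) = √(2 × 9.109 × 10⁻³¹ × 2.147 × 10⁻¹⁹) = 6.254 × 10⁻²⁵ kg·m/s.
λ = h/p = 6.626 × 10⁻³⁴ / 6.254 × 10⁻²⁵ = 1.06 × 10⁻⁹ m = 1060 pm.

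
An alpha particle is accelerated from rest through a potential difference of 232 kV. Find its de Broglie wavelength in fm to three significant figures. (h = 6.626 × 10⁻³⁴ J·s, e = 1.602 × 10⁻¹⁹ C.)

KE = 2eV = 2 × 1.602 × 10⁻¹⁹ × 2.320 × 10⁵ = 7.433 × 10⁻¹⁴ J.
p = √(2mKE) = √(2 × 6.645 × 10⁻²⁷ × 7.433 × 10⁻¹⁴) = 3.143 × 10⁻²⁰ kg·m/s.
λ = h/p = 6.626 × 10⁻³⁴ / 3.143 × 10⁻²⁰ = 2.11 × 10⁻¹⁴ m = 21.1 fm.

λ = 21.1 fm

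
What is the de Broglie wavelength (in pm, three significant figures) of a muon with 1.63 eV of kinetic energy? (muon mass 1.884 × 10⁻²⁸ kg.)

λ = 66.8 pm

KE = 1.63 eV = 2.611 × 10⁻¹⁹ J.
p = √(2mKE) = √(2 × 1.884 × 10⁻²⁸ × 2.611 × 10⁻¹⁹) = 9.919 × 10⁻²⁴ kg·m/s.
λ = h/p = 6.626 × 10⁻³⁴ / 9.919 × 10⁻²⁴ = 6.68 × 10⁻¹¹ m = 66.8 pm.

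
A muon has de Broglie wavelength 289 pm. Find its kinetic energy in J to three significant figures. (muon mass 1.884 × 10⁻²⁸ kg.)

p = h/λ = 6.626 × 10⁻³⁴ / 2.890 × 10⁻¹⁰ = 2.293 × 10⁻²⁴ kg·m/s.
KE = p²/(2m) = (2.293 × 10⁻²⁴)² / (2 × 1.884 × 10⁻²⁸) = 1.395 × 10⁻²⁰ J = 1.40 × 10⁻²⁰ J.

KE = 1.40 × 10⁻²⁰ J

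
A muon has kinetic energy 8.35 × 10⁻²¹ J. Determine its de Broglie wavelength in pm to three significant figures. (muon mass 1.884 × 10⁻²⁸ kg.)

p = √(2mKE) = √(2 × 1.884 × 10⁻²⁸ × 8.350 × 10⁻²¹) = 1.774 × 10⁻²⁴ kg·m/s.
λ = h/p = 6.626 × 10⁻³⁴ / 1.774 × 10⁻²⁴ = 3.74 × 10⁻¹⁰ m = 374 pm.

λ = 374 pm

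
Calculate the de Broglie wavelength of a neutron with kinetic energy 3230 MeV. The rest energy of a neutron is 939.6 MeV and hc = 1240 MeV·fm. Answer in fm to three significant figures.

Total energy E = KE + m₀c² = 3230 + 939.6 = 4169.6 MeV.
(pc)² = E² − (m₀c²)² = (4169.6)² − (939.6)² = 1.650 × 10⁷ MeV², so pc = 4062 MeV.
λ = hc/(pc) = 1240 MeV·fm / 4062 MeV = 0.305 fm.

λ = 0.305 fm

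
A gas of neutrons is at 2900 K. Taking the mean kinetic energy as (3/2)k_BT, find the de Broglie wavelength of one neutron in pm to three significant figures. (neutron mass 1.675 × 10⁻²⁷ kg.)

KE = (3/2)k_BT = 1.5 × 1.381 × 10⁻²³ × 2900 = 6.007 × 10⁻²⁰ J.
p = √(2mKE) = √(2 × 1.675 × 10⁻²⁷ × 6.007 × 10⁻²⁰) = 1.419 × 10⁻²³ kg·m/s.
λ = h/p = 4.67 × 10⁻¹¹ m = 46.7 pm.

λ = 46.7 pm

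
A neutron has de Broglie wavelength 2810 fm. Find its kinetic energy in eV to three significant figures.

p = h/λ = 6.626 × 10⁻³⁴ / 2.810 × 10⁻¹² = 2.358 × 10⁻²² kg·m/s.
KE = p²/(2m) = (2.358 × 10⁻²²)² / (2 × 1.675 × 10⁻²⁷) = 1.660 × 10⁻¹⁷ J = 104 eV.

KE = 104 eV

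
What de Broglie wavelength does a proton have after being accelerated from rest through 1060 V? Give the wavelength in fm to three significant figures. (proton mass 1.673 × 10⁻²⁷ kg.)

KE = eV = 1.602 × 10⁻¹⁹ × 1060 = 1.698 × 10⁻¹⁶ J.
p = √(2mKE) = √(2 × 1.673 × 10⁻²⁷ × 1.698 × 10⁻¹⁶) = 7.538 × 10⁻²² kg·m/s.
λ = h/p = 6.626 × 10⁻³⁴ / 7.538 × 10⁻²² = 8.79 × 10⁻¹³ m = 879 fm.

λ = 879 fm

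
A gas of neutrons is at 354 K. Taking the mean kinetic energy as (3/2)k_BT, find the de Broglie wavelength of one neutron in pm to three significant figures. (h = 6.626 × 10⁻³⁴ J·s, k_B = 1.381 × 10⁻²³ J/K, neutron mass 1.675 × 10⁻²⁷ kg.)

KE = (3/2)k_BT = 1.5 × 1.381 × 10⁻²³ × 354 = 7.333 × 10⁻²¹ J.
p = √(2mKE) = √(2 × 1.675 × 10⁻²⁷ × 7.333 × 10⁻²¹) = 4.956 × 10⁻²⁴ kg·m/s.
λ = h/p = 1.34 × 10⁻¹⁰ m = 134 pm.

λ = 134 pm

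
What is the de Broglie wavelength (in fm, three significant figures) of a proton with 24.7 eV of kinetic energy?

KE = 24.7 eV = 3.957 × 10⁻¹⁸ J.
p = √(2mKE) = √(2 × 1.673 × 10⁻²⁷ × 3.957 × 10⁻¹⁸) = 1.151 × 10⁻²² kg·m/s.
λ = h/p = 6.626 × 10⁻³⁴ / 1.151 × 10⁻²² = 5.76 × 10⁻¹² m = 5760 fm.

λ = 5760 fm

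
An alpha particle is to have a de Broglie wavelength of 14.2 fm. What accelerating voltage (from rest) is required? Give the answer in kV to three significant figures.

V = 511 kV

p = h/λ = 6.626 × 10⁻³⁴ / 1.420 × 10⁻¹⁴ = 4.666 × 10⁻²⁰ kg·m/s.
KE = p²/(2m) = 1.638 × 10⁻¹³ J.
V = KE/2e = 1.638 × 10⁻¹³ / (2 × 1.602 × 10⁻¹⁹) = 511 kV.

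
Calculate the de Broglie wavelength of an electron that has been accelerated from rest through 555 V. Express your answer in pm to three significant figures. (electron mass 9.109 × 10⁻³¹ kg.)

KE = eV = 1.602 × 10⁻¹⁹ × 555.0 = 8.891 × 10⁻¹⁷ J.
p = √(2mKE) = √(2 × 9.109 × 10⁻³¹ × 8.891 × 10⁻¹⁷) = 1.273 × 10⁻²³ kg·m/s.
λ = h/p = 6.626 × 10⁻³⁴ / 1.273 × 10⁻²³ = 5.21 × 10⁻¹¹ m = 52.1 pm.

λ = 52.1 pm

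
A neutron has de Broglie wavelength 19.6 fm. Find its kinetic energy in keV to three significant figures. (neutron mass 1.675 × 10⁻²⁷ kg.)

KE = 2130 keV

p = h/λ = 6.626 × 10⁻³⁴ / 1.960 × 10⁻¹⁴ = 3.381 × 10⁻²⁰ kg·m/s.
KE = p²/(2m) = (3.381 × 10⁻²⁰)² / (2 × 1.675 × 10⁻²⁷) = 3.412 × 10⁻¹³ J = 2130 keV.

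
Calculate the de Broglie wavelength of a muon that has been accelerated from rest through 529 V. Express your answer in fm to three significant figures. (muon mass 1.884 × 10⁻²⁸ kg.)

KE = eV = 1.602 × 10⁻¹⁹ × 529.0 = 8.475 × 10⁻¹⁷ J.
p = √(2mKE) = √(2 × 1.884 × 10⁻²⁸ × 8.475 × 10⁻¹⁷) = 1.787 × 10⁻²² kg·m/s.
λ = h/p = 6.626 × 10⁻³⁴ / 1.787 × 10⁻²² = 3.71 × 10⁻¹² m = 3710 fm.

λ = 3710 fm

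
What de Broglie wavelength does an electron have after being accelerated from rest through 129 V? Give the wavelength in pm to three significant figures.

KE = eV = 1.602 × 10⁻¹⁹ × 129.0 = 2.067 × 10⁻¹⁷ J.
p = √(2mKE) = √(2 × 9.109 × 10⁻³¹ × 2.067 × 10⁻¹⁷) = 6.136 × 10⁻²⁴ kg·m/s.
λ = h/p = 6.626 × 10⁻³⁴ / 6.136 × 10⁻²⁴ = 1.08 × 10⁻¹⁰ m = 108 pm.

λ = 108 pm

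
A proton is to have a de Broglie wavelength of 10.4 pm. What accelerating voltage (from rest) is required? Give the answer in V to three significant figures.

p = h/λ = 6.626 × 10⁻³⁴ / 1.040 × 10⁻¹¹ = 6.371 × 10⁻²³ kg·m/s.
KE = p²/(2m) = 1.213 × 10⁻¹⁸ J.
V = KE/e = 1.213 × 10⁻¹⁸ / (1.602 × 10⁻¹⁹) = 7.57 V.

V = 7.57 V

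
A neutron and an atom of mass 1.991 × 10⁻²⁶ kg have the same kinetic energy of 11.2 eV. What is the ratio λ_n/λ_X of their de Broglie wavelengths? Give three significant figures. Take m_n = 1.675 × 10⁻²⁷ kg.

λ_n/λ_X = 3.45

At fixed KE, p = √(2mKE) so λ = h/p ∝ 1/√m.
λ_n/λ_X = √(m_X/m_n) = √(1.991 × 10⁻²⁶/1.675 × 10⁻²⁷) = √(11.89) = 3.45.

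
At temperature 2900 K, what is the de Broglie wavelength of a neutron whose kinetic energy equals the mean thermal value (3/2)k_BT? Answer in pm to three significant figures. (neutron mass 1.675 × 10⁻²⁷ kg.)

λ = 46.7 pm

KE = (3/2)k_BT = 1.5 × 1.381 × 10⁻²³ × 2900 = 6.007 × 10⁻²⁰ J.
p = √(2mKE) = √(2 × 1.675 × 10⁻²⁷ × 6.007 × 10⁻²⁰) = 1.419 × 10⁻²³ kg·m/s.
λ = h/p = 4.67 × 10⁻¹¹ m = 46.7 pm.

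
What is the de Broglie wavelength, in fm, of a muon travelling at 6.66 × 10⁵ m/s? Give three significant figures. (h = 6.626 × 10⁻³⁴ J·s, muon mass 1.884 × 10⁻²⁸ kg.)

λ = 5280 fm

p = mv = 1.884 × 10⁻²⁸ × 6.66 × 10⁵ = 1.255 × 10⁻²² kg·m/s.
λ = h/p = 6.626 × 10⁻³⁴ / 1.255 × 10⁻²² = 5.28 × 10⁻¹² m = 5280 fm.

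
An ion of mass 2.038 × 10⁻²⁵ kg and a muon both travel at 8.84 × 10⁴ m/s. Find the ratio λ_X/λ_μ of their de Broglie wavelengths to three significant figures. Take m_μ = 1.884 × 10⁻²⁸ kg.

λ_X/λ_μ = 9.24 × 10⁻⁴

At fixed v, p = mv so λ = h/(mv) ∝ 1/m.
λ_X/λ_μ = m_μ/m_X = 1.884 × 10⁻²⁸/2.038 × 10⁻²⁵ = 9.24 × 10⁻⁴.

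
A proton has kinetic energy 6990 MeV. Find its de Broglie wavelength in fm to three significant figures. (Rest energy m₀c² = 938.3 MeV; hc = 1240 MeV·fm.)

λ = 0.158 fm

Total energy E = KE + m₀c² = 6990 + 938.3 = 7928.3 MeV.
(pc)² = E² − (m₀c²)² = (7928.3)² − (938.3)² = 6.198 × 10⁷ MeV², so pc = 7873 MeV.
λ = hc/(pc) = 1240 MeV·fm / 7873 MeV = 0.158 fm.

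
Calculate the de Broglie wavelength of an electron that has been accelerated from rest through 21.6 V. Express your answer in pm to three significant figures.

λ = 264 pm

KE = eV = 1.602 × 10⁻¹⁹ × 21.60 = 3.460 × 10⁻¹⁸ J.
p = √(2mKE) = √(2 × 9.109 × 10⁻³¹ × 3.460 × 10⁻¹⁸) = 2.511 × 10⁻²⁴ kg·m/s.
λ = h/p = 6.626 × 10⁻³⁴ / 2.511 × 10⁻²⁴ = 2.64 × 10⁻¹⁰ m = 264 pm.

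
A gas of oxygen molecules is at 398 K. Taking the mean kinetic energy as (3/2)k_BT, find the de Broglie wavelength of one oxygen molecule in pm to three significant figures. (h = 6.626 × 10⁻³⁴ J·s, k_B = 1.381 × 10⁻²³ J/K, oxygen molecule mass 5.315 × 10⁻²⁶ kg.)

KE = (3/2)k_BT = 1.5 × 1.381 × 10⁻²³ × 398 = 8.245 × 10⁻²¹ J.
p = √(2mKE) = √(2 × 5.315 × 10⁻²⁶ × 8.245 × 10⁻²¹) = 2.960 × 10⁻²³ kg·m/s.
λ = h/p = 2.24 × 10⁻¹¹ m = 22.4 pm.

λ = 22.4 pm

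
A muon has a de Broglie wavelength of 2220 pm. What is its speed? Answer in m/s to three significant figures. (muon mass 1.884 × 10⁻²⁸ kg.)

p = h/λ = 6.626 × 10⁻³⁴ / 2.220 × 10⁻⁹ = 2.985 × 10⁻²⁵ kg·m/s.
v = p/m = 2.985 × 10⁻²⁵ / 1.884 × 10⁻²⁸ = 1.58 × 10³ m/s = 1580 m/s.

v = 1580 m/s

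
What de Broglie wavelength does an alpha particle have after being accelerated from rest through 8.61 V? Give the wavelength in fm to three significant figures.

λ = 3460 fm

KE = 2eV = 2 × 1.602 × 10⁻¹⁹ × 8.610 = 2.759 × 10⁻¹⁸ J.
p = √(2mKE) = √(2 × 6.645 × 10⁻²⁷ × 2.759 × 10⁻¹⁸) = 1.915 × 10⁻²² kg·m/s.
λ = h/p = 6.626 × 10⁻³⁴ / 1.915 × 10⁻²² = 3.46 × 10⁻¹² m = 3460 fm.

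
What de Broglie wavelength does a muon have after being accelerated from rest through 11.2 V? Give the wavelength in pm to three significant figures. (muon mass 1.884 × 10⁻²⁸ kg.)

λ = 25.5 pm

KE = eV = 1.602 × 10⁻¹⁹ × 11.20 = 1.794 × 10⁻¹⁸ J.
p = √(2mKE) = √(2 × 1.884 × 10⁻²⁸ × 1.794 × 10⁻¹⁸) = 2.600 × 10⁻²³ kg·m/s.
λ = h/p = 6.626 × 10⁻³⁴ / 2.600 × 10⁻²³ = 2.55 × 10⁻¹¹ m = 25.5 pm.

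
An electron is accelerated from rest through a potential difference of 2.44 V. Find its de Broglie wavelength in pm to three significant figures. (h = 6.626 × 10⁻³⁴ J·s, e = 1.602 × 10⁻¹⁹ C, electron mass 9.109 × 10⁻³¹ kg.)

λ = 785 pm

KE = eV = 1.602 × 10⁻¹⁹ × 2.440 = 3.909 × 10⁻¹⁹ J.
p = √(2mKE) = √(2 × 9.109 × 10⁻³¹ × 3.909 × 10⁻¹⁹) = 8.439 × 10⁻²⁵ kg·m/s.
λ = h/p = 6.626 × 10⁻³⁴ / 8.439 × 10⁻²⁵ = 7.85 × 10⁻¹⁰ m = 785 pm.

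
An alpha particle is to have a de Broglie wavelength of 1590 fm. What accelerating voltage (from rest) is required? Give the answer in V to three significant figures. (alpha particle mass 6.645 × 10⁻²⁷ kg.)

p = h/λ = 6.626 × 10⁻³⁴ / 1.590 × 10⁻¹² = 4.167 × 10⁻²² kg·m/s.
KE = p²/(2m) = 1.307 × 10⁻¹⁷ J.
V = KE/2e = 1.307 × 10⁻¹⁷ / (2 × 1.602 × 10⁻¹⁹) = 40.8 V.

V = 40.8 V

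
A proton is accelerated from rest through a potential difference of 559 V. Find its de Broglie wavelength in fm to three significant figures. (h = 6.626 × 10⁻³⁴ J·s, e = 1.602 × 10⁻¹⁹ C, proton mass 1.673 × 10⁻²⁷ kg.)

KE = eV = 1.602 × 10⁻¹⁹ × 559.0 = 8.955 × 10⁻¹⁷ J.
p = √(2mKE) = √(2 × 1.673 × 10⁻²⁷ × 8.955 × 10⁻¹⁷) = 5.474 × 10⁻²² kg·m/s.
λ = h/p = 6.626 × 10⁻³⁴ / 5.474 × 10⁻²² = 1.21 × 10⁻¹² m = 1210 fm.

λ = 1210 fm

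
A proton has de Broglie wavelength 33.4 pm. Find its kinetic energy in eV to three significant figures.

p = h/λ = 6.626 × 10⁻³⁴ / 3.340 × 10⁻¹¹ = 1.984 × 10⁻²³ kg·m/s.
KE = p²/(2m) = (1.984 × 10⁻²³)² / (2 × 1.673 × 10⁻²⁷) = 1.176 × 10⁻¹⁹ J = 0.734 eV.

KE = 0.734 eV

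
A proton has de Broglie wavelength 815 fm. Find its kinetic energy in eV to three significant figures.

p = h/λ = 6.626 × 10⁻³⁴ / 8.150 × 10⁻¹³ = 8.130 × 10⁻²² kg·m/s.
KE = p²/(2m) = (8.130 × 10⁻²²)² / (2 × 1.673 × 10⁻²⁷) = 1.975 × 10⁻¹⁶ J = 1230 eV.

KE = 1230 eV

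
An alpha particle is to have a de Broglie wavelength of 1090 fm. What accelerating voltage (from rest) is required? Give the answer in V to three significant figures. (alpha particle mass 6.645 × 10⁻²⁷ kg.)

V = 86.8 V

p = h/λ = 6.626 × 10⁻³⁴ / 1.090 × 10⁻¹² = 6.079 × 10⁻²² kg·m/s.
KE = p²/(2m) = 2.781 × 10⁻¹⁷ J.
V = KE/2e = 2.781 × 10⁻¹⁷ / (2 × 1.602 × 10⁻¹⁹) = 86.8 V.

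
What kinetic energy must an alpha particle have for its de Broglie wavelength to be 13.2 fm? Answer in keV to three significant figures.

p = h/λ = 6.626 × 10⁻³⁴ / 1.320 × 10⁻¹⁴ = 5.020 × 10⁻²⁰ kg·m/s.
KE = p²/(2m) = (5.020 × 10⁻²⁰)² / (2 × 6.645 × 10⁻²⁷) = 1.896 × 10⁻¹³ J = 1180 keV.

KE = 1180 keV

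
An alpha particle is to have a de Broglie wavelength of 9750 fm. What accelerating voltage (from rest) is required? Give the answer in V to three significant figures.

p = h/λ = 6.626 × 10⁻³⁴ / 9.750 × 10⁻¹² = 6.796 × 10⁻²³ kg·m/s.
KE = p²/(2m) = 3.475 × 10⁻¹⁹ J.
V = KE/2e = 3.475 × 10⁻¹⁹ / (2 × 1.602 × 10⁻¹⁹) = 1.08 V.

V = 1.08 V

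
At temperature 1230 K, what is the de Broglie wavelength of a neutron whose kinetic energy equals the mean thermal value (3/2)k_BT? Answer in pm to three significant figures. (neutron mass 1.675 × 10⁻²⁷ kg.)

λ = 71.7 pm

KE = (3/2)k_BT = 1.5 × 1.381 × 10⁻²³ × 1230 = 2.548 × 10⁻²⁰ J.
p = √(2mKE) = √(2 × 1.675 × 10⁻²⁷ × 2.548 × 10⁻²⁰) = 9.239 × 10⁻²⁴ kg·m/s.
λ = h/p = 7.17 × 10⁻¹¹ m = 71.7 pm.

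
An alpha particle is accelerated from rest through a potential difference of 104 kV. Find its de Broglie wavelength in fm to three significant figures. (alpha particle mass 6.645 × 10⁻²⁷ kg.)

KE = 2eV = 2 × 1.602 × 10⁻¹⁹ × 1.040 × 10⁵ = 3.332 × 10⁻¹⁴ J.
p = √(2mKE) = √(2 × 6.645 × 10⁻²⁷ × 3.332 × 10⁻¹⁴) = 2.104 × 10⁻²⁰ kg·m/s.
λ = h/p = 6.626 × 10⁻³⁴ / 2.104 × 10⁻²⁰ = 3.15 × 10⁻¹⁴ m = 31.5 fm.

λ = 31.5 fm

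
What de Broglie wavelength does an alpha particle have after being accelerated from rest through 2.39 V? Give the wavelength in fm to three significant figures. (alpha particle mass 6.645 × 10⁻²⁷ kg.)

KE = 2eV = 2 × 1.602 × 10⁻¹⁹ × 2.390 = 7.658 × 10⁻¹⁹ J.
p = √(2mKE) = √(2 × 6.645 × 10⁻²⁷ × 7.658 × 10⁻¹⁹) = 1.009 × 10⁻²² kg·m/s.
λ = h/p = 6.626 × 10⁻³⁴ / 1.009 × 10⁻²² = 6.57 × 10⁻¹² m = 6570 fm.

λ = 6570 fm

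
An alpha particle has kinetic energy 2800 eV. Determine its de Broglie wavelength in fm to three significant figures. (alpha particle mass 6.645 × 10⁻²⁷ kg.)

λ = 271 fm

KE = 2800 eV = 4.486 × 10⁻¹⁶ J.
p = √(2mKE) = √(2 × 6.645 × 10⁻²⁷ × 4.486 × 10⁻¹⁶) = 2.442 × 10⁻²¹ kg·m/s.
λ = h/p = 6.626 × 10⁻³⁴ / 2.442 × 10⁻²¹ = 2.71 × 10⁻¹³ m = 271 fm.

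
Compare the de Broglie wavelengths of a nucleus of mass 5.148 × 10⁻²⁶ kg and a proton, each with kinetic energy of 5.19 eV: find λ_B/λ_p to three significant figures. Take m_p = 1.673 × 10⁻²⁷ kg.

λ_B/λ_p = 0.180

At fixed KE, p = √(2mKE) so λ = h/p ∝ 1/√m.
λ_B/λ_p = √(m_p/m_B) = √(1.673 × 10⁻²⁷/5.148 × 10⁻²⁶) = √(0.03250) = 0.180.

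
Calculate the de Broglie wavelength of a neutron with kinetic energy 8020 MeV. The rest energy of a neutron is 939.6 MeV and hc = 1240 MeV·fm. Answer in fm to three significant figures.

Total energy E = KE + m₀c² = 8020 + 939.6 = 8959.6 MeV.
(pc)² = E² − (m₀c²)² = (8959.6)² − (939.6)² = 7.939 × 10⁷ MeV², so pc = 8910 MeV.
λ = hc/(pc) = 1240 MeV·fm / 8910 MeV = 0.139 fm.

λ = 0.139 fm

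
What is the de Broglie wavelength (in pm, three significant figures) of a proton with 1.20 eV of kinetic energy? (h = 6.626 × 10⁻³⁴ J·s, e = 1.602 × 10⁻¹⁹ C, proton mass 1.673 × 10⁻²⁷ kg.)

λ = 26.1 pm

KE = 1.20 eV = 1.922 × 10⁻¹⁹ J.
p = √(2mKE) = √(2 × 1.673 × 10⁻²⁷ × 1.922 × 10⁻¹⁹) = 2.536 × 10⁻²³ kg·m/s.
λ = h/p = 6.626 × 10⁻³⁴ / 2.536 × 10⁻²³ = 2.61 × 10⁻¹¹ m = 26.1 pm.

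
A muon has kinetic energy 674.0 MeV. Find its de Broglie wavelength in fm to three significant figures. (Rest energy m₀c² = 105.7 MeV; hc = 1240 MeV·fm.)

Total energy E = KE + m₀c² = 674.0 + 105.7 = 779.7 MeV.
(pc)² = E² − (m₀c²)² = (779.7)² − (105.7)² = 5.968 × 10⁵ MeV², so pc = 772.5 MeV.
λ = hc/(pc) = 1240 MeV·fm / 772.5 MeV = 1.61 fm.

λ = 1.61 fm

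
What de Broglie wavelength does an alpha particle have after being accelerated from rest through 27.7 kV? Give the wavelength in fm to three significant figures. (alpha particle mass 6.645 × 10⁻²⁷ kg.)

λ = 61.0 fm

KE = 2eV = 2 × 1.602 × 10⁻¹⁹ × 2.770 × 10⁴ = 8.875 × 10⁻¹⁵ J.
p = √(2mKE) = √(2 × 6.645 × 10⁻²⁷ × 8.875 × 10⁻¹⁵) = 1.086 × 10⁻²⁰ kg·m/s.
λ = h/p = 6.626 × 10⁻³⁴ / 1.086 × 10⁻²⁰ = 6.10 × 10⁻¹⁴ m = 61.0 fm.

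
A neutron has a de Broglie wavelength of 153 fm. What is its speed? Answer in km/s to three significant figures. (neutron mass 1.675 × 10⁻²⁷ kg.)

v = 2590 km/s

p = h/λ = 6.626 × 10⁻³⁴ / 1.530 × 10⁻¹³ = 4.331 × 10⁻²¹ kg·m/s.
v = p/m = 4.331 × 10⁻²¹ / 1.675 × 10⁻²⁷ = 2.59 × 10⁶ m/s = 2590 km/s.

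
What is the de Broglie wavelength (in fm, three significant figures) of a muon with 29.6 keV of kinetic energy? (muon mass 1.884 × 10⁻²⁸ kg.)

KE = 29.6 keV = 4.742 × 10⁻¹⁵ J.
p = √(2mKE) = √(2 × 1.884 × 10⁻²⁸ × 4.742 × 10⁻¹⁵) = 1.337 × 10⁻²¹ kg·m/s.
λ = h/p = 6.626 × 10⁻³⁴ / 1.337 × 10⁻²¹ = 4.96 × 10⁻¹³ m = 496 fm.

λ = 496 fm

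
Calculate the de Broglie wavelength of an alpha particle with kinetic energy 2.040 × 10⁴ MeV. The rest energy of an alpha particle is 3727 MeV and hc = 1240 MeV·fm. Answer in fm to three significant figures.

λ = 0.0520 fm

Total energy E = KE + m₀c² = 2.040 × 10⁴ + 3727 = 24127 MeV.
(pc)² = E² − (m₀c²)² = (24127)² − (3727)² = 5.682 × 10⁸ MeV², so pc = 2.384 × 10⁴ MeV.
λ = hc/(pc) = 1240 MeV·fm / 2.384 × 10⁴ MeV = 0.0520 fm.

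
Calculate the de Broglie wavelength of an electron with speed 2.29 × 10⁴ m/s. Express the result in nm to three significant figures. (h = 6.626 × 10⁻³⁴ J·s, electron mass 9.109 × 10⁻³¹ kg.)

p = mv = 9.109 × 10⁻³¹ × 2.29 × 10⁴ = 2.086 × 10⁻²⁶ kg·m/s.
λ = h/p = 6.626 × 10⁻³⁴ / 2.086 × 10⁻²⁶ = 3.18 × 10⁻⁸ m = 31.8 nm.

λ = 31.8 nm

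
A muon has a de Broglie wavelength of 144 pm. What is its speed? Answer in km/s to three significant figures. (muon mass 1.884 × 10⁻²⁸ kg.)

p = h/λ = 6.626 × 10⁻³⁴ / 1.440 × 10⁻¹⁰ = 4.601 × 10⁻²⁴ kg·m/s.
v = p/m = 4.601 × 10⁻²⁴ / 1.884 × 10⁻²⁸ = 2.44 × 10⁴ m/s = 24.4 km/s.

v = 24.4 km/s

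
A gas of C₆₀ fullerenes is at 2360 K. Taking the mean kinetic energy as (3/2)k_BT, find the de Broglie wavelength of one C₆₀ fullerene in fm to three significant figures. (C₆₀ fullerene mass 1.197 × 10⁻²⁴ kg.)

λ = 1940 fm

KE = (3/2)k_BT = 1.5 × 1.381 × 10⁻²³ × 2360 = 4.889 × 10⁻²⁰ J.
p = √(2mKE) = √(2 × 1.197 × 10⁻²⁴ × 4.889 × 10⁻²⁰) = 3.421 × 10⁻²² kg·m/s.
λ = h/p = 1.94 × 10⁻¹² m = 1940 fm.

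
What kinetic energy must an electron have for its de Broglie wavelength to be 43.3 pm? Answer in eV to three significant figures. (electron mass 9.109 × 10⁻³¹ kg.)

KE = 802 eV

p = h/λ = 6.626 × 10⁻³⁴ / 4.330 × 10⁻¹¹ = 1.530 × 10⁻²³ kg·m/s.
KE = p²/(2m) = (1.530 × 10⁻²³)² / (2 × 9.109 × 10⁻³¹) = 1.285 × 10⁻¹⁶ J = 802 eV.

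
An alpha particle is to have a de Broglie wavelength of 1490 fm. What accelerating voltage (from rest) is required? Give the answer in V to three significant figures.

p = h/λ = 6.626 × 10⁻³⁴ / 1.490 × 10⁻¹² = 4.447 × 10⁻²² kg·m/s.
KE = p²/(2m) = 1.488 × 10⁻¹⁷ J.
V = KE/2e = 1.488 × 10⁻¹⁷ / (2 × 1.602 × 10⁻¹⁹) = 46.4 V.

V = 46.4 V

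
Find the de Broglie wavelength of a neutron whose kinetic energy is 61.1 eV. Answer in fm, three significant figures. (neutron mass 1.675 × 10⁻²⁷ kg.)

KE = 61.1 eV = 9.788 × 10⁻¹⁸ J.
p = √(2mKE) = √(2 × 1.675 × 10⁻²⁷ × 9.788 × 10⁻¹⁸) = 1.811 × 10⁻²² kg·m/s.
λ = h/p = 6.626 × 10⁻³⁴ / 1.811 × 10⁻²² = 3.66 × 10⁻¹² m = 3660 fm.

λ = 3660 fm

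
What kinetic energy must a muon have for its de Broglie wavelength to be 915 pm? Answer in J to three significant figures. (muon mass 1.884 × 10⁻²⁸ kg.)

p = h/λ = 6.626 × 10⁻³⁴ / 9.150 × 10⁻¹⁰ = 7.242 × 10⁻²⁵ kg·m/s.
KE = p²/(2m) = (7.242 × 10⁻²⁵)² / (2 × 1.884 × 10⁻²⁸) = 1.392 × 10⁻²¹ J = 1.39 × 10⁻²¹ J.

KE = 1.39 × 10⁻²¹ J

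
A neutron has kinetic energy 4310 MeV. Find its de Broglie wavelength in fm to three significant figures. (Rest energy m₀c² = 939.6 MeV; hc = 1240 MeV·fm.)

λ = 0.240 fm

Total energy E = KE + m₀c² = 4310 + 939.6 = 5249.6 MeV.
(pc)² = E² − (m₀c²)² = (5249.6)² − (939.6)² = 2.668 × 10⁷ MeV², so pc = 5165 MeV.
λ = hc/(pc) = 1240 MeV·fm / 5165 MeV = 0.240 fm.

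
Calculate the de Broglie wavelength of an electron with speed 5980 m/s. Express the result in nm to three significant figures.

λ = 122 nm

p = mv = 9.109 × 10⁻³¹ × 5980 = 5.447 × 10⁻²⁷ kg·m/s.
λ = h/p = 6.626 × 10⁻³⁴ / 5.447 × 10⁻²⁷ = 1.22 × 10⁻⁷ m = 122 nm.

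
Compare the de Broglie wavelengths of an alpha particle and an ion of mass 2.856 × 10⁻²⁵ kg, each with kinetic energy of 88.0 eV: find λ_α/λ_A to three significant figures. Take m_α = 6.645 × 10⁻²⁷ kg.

At fixed KE, p = √(2mKE) so λ = h/p ∝ 1/√m.
λ_α/λ_A = √(m_A/m_α) = √(2.856 × 10⁻²⁵/6.645 × 10⁻²⁷) = √(42.98) = 6.56.

λ_α/λ_A = 6.56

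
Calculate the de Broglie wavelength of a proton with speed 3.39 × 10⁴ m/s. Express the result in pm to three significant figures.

p = mv = 1.673 × 10⁻²⁷ × 3.39 × 10⁴ = 5.671 × 10⁻²³ kg·m/s.
λ = h/p = 6.626 × 10⁻³⁴ / 5.671 × 10⁻²³ = 1.17 × 10⁻¹¹ m = 11.7 pm.

λ = 11.7 pm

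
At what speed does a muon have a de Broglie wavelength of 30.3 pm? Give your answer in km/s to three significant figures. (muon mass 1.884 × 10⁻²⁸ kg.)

p = h/λ = 6.626 × 10⁻³⁴ / 3.030 × 10⁻¹¹ = 2.187 × 10⁻²³ kg·m/s.
v = p/m = 2.187 × 10⁻²³ / 1.884 × 10⁻²⁸ = 1.16 × 10⁵ m/s = 116 km/s.

v = 116 km/s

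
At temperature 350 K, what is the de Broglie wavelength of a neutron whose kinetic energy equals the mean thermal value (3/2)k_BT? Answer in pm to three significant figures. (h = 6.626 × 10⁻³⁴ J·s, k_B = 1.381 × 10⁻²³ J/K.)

KE = (3/2)k_BT = 1.5 × 1.381 × 10⁻²³ × 350 = 7.250 × 10⁻²¹ J.
p = √(2mKE) = √(2 × 1.675 × 10⁻²⁷ × 7.250 × 10⁻²¹) = 4.928 × 10⁻²⁴ kg·m/s.
λ = h/p = 1.34 × 10⁻¹⁰ m = 134 pm.

λ = 134 pm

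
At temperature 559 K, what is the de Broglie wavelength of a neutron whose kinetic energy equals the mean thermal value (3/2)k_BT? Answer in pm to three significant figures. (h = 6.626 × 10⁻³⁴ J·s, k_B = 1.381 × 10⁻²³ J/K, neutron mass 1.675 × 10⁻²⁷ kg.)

KE = (3/2)k_BT = 1.5 × 1.381 × 10⁻²³ × 559 = 1.158 × 10⁻²⁰ J.
p = √(2mKE) = √(2 × 1.675 × 10⁻²⁷ × 1.158 × 10⁻²⁰) = 6.228 × 10⁻²⁴ kg·m/s.
λ = h/p = 1.06 × 10⁻¹⁰ m = 106 pm.

λ = 106 pm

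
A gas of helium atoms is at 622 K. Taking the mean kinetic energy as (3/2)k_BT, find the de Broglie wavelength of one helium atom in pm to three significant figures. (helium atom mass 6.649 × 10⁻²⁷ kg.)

KE = (3/2)k_BT = 1.5 × 1.381 × 10⁻²³ × 622 = 1.288 × 10⁻²⁰ J.
p = √(2mKE) = √(2 × 6.649 × 10⁻²⁷ × 1.288 × 10⁻²⁰) = 1.309 × 10⁻²³ kg·m/s.
λ = h/p = 5.06 × 10⁻¹¹ m = 50.6 pm.

λ = 50.6 pm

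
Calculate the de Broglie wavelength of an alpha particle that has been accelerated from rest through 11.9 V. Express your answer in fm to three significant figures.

KE = 2eV = 2 × 1.602 × 10⁻¹⁹ × 11.90 = 3.813 × 10⁻¹⁸ J.
p = √(2mKE) = √(2 × 6.645 × 10⁻²⁷ × 3.813 × 10⁻¹⁸) = 2.251 × 10⁻²² kg·m/s.
λ = h/p = 6.626 × 10⁻³⁴ / 2.251 × 10⁻²² = 2.94 × 10⁻¹² m = 2940 fm.

λ = 2940 fm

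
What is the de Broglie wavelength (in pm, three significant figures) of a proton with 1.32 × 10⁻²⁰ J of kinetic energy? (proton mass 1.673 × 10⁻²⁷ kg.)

λ = 99.7 pm

p = √(2mKE) = √(2 × 1.673 × 10⁻²⁷ × 1.320 × 10⁻²⁰) = 6.646 × 10⁻²⁴ kg·m/s.
λ = h/p = 6.626 × 10⁻³⁴ / 6.646 × 10⁻²⁴ = 9.97 × 10⁻¹¹ m = 99.7 pm.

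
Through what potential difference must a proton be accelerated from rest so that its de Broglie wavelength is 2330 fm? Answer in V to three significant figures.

p = h/λ = 6.626 × 10⁻³⁴ / 2.330 × 10⁻¹² = 2.844 × 10⁻²² kg·m/s.
KE = p²/(2m) = 2.417 × 10⁻¹⁷ J.
V = KE/e = 2.417 × 10⁻¹⁷ / (1.602 × 10⁻¹⁹) = 151 V.

V = 151 V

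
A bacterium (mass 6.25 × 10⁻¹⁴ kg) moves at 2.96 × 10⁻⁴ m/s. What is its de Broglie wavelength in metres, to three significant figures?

λ = 3.58 × 10⁻¹⁷ m

p = mv = 6.25 × 10⁻¹⁴ × 2.96 × 10⁻⁴ = 1.850 × 10⁻¹⁷ kg·m/s.
λ = h/p = 6.626 × 10⁻³⁴ / 1.850 × 10⁻¹⁷ = 3.58 × 10⁻¹⁷ m.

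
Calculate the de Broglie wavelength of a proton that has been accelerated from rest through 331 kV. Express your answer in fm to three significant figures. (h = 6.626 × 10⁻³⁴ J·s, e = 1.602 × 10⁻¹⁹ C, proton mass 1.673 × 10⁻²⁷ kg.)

KE = eV = 1.602 × 10⁻¹⁹ × 3.310 × 10⁵ = 5.303 × 10⁻¹⁴ J.
p = √(2mKE) = √(2 × 1.673 × 10⁻²⁷ × 5.303 × 10⁻¹⁴) = 1.332 × 10⁻²⁰ kg·m/s.
λ = h/p = 6.626 × 10⁻³⁴ / 1.332 × 10⁻²⁰ = 4.97 × 10⁻¹⁴ m = 49.7 fm.

λ = 49.7 fm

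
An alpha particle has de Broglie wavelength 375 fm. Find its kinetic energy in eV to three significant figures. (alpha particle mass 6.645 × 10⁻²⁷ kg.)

KE = 1470 eV

p = h/λ = 6.626 × 10⁻³⁴ / 3.750 × 10⁻¹³ = 1.767 × 10⁻²¹ kg·m/s.
KE = p²/(2m) = (1.767 × 10⁻²¹)² / (2 × 6.645 × 10⁻²⁷) = 2.349 × 10⁻¹⁶ J = 1470 eV.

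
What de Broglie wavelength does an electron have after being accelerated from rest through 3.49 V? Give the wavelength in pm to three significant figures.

KE = eV = 1.602 × 10⁻¹⁹ × 3.490 = 5.591 × 10⁻¹⁹ J.
p = √(2mKE) = √(2 × 9.109 × 10⁻³¹ × 5.591 × 10⁻¹⁹) = 1.009 × 10⁻²⁴ kg·m/s.
λ = h/p = 6.626 × 10⁻³⁴ / 1.009 × 10⁻²⁴ = 6.57 × 10⁻¹⁰ m = 657 pm.

λ = 657 pm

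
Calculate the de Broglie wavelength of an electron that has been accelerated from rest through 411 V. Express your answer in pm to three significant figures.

λ = 60.5 pm

KE = eV = 1.602 × 10⁻¹⁹ × 411.0 = 6.584 × 10⁻¹⁷ J.
p = √(2mKE) = √(2 × 9.109 × 10⁻³¹ × 6.584 × 10⁻¹⁷) = 1.095 × 10⁻²³ kg·m/s.
λ = h/p = 6.626 × 10⁻³⁴ / 1.095 × 10⁻²³ = 6.05 × 10⁻¹¹ m = 60.5 pm.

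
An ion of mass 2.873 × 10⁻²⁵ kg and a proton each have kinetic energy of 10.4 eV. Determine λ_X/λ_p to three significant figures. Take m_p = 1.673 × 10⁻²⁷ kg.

λ_X/λ_p = 0.0763

At fixed KE, p = √(2mKE) so λ = h/p ∝ 1/√m.
λ_X/λ_p = √(m_p/m_X) = √(1.673 × 10⁻²⁷/2.873 × 10⁻²⁵) = √(5.823 × 10⁻³) = 0.0763.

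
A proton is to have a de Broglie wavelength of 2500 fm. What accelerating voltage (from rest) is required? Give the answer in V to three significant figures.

p = h/λ = 6.626 × 10⁻³⁴ / 2.500 × 10⁻¹² = 2.650 × 10⁻²² kg·m/s.
KE = p²/(2m) = 2.099 × 10⁻¹⁷ J.
V = KE/e = 2.099 × 10⁻¹⁷ / (1.602 × 10⁻¹⁹) = 131 V.

V = 131 V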